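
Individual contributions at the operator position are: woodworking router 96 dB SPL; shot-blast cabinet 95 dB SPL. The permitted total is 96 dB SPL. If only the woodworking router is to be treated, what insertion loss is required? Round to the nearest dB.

Fixed contribution from the other source: Σ 10^(L/10) = 10^(95/10) = 3.162e+09 (95.00 dB SPL).
To meet 96 dB SPL overall, the treated woodworking router may contribute at most 10^(96/10) − 3.162e+09 = 8.188e+08, i.e. 89.13 dB SPL.
Required insertion loss = 96 − 89.13 = 6.87 dB.

7 dB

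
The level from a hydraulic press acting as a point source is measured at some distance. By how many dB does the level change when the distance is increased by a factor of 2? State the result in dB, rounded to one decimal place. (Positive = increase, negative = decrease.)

-6.0 dB

Point-source spreading: ΔL = −20·log₁₀(r₂/r₁).
ΔL = −20·log₁₀(2) = -6.02 dB.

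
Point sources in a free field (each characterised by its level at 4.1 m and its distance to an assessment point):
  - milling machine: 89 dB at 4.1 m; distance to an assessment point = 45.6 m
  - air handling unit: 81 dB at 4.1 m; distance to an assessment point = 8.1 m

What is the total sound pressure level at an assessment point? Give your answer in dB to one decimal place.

75.9 dB

Apply inverse-square spreading to bring every level to the receiver, then sum 10^(L/10).
milling machine: 89 − 20·log₁₀(45.6/4.1) = 89 − 20.92 = 68.08 dB.
air handling unit: 81 − 20·log₁₀(8.1/4.1) = 81 − 5.91 = 75.09 dB.
Σ 10^(L/10) = 3.868e+07 → L_total = 10·log₁₀(3.868e+07) = 75.87 dB.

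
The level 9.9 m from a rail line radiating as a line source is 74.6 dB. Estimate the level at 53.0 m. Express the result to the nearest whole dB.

For a line source, L₂ = L₁ − 10·log₁₀(r₂/r₁).
L₂ = 74.6 − 10·log₁₀(53.0/9.9) = 74.6 − 7.286 = 67.31 dB.

67 dB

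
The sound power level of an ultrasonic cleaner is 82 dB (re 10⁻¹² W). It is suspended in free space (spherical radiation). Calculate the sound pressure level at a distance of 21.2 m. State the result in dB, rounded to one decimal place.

Free-field spherical radiation: L_p = L_w − 10·log₁₀(4π·r²), r = 21.2 m.
4π·r² = 5648 m², 10·log₁₀ of that is 37.519 dB.
L_p = 82 − 37.519 = 44.48 dB.

44.5 dB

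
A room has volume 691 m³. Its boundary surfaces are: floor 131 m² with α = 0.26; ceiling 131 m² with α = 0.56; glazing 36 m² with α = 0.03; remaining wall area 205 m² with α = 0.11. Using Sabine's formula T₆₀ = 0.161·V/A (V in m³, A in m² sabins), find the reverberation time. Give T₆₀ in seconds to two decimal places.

0.85 s

Summing Sᵢαᵢ: 131·0.26 + 131·0.56 + 36·0.03 + 205·0.11 = 131.05 m².
T₆₀ = 0.161 × 691 / 131.05 = 0.849 s.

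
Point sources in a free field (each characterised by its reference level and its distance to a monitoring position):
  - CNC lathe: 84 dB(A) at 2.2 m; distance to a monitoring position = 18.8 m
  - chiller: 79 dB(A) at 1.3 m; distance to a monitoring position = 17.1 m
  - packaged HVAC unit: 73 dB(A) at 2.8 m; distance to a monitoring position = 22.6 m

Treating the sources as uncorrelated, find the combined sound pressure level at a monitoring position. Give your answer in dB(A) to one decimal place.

66.2 dB(A)

Propagate each source to the receiver with L = L_ref − 20·log₁₀(r/r_ref), then add intensities.
CNC lathe: 84 − 20·log₁₀(18.8/2.2) = 84 − 18.63 = 65.37 dB(A).
chiller: 79 − 20·log₁₀(17.1/1.3) = 79 − 22.38 = 56.62 dB(A).
packaged HVAC unit: 73 − 20·log₁₀(22.6/2.8) = 73 − 18.14 = 54.86 dB(A).
Σ 10^(L/10) = 4.205e+06 → L_total = 10·log₁₀(4.205e+06) = 66.24 dB(A).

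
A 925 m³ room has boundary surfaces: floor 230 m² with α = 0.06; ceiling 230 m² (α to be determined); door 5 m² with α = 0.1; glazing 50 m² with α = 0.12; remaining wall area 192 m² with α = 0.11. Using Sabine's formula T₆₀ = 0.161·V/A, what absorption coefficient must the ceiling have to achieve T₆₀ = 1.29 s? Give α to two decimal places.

0.32

A = 0.161·V/T₆₀ = 0.161·925/1.29 = 115.45 m² sabins.
Absorption from the other surfaces = 230·0.06 + 5·0.1 + 50·0.12 + 192·0.11 = 41.42 m², so the ceiling must supply 74.03 m² over 230 m².
α = 74.03/230 = 0.322.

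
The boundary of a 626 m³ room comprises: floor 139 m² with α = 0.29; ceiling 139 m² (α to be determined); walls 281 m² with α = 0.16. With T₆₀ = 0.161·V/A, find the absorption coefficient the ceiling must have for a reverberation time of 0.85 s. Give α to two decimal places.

0.24

Required total absorption A = 0.161·626/0.85 = 118.57 m².
Absorption from the other surfaces = 139·0.29 + 281·0.16 = 85.27 m², so the ceiling must supply 33.30 m² over 139 m².
α = 33.30/139 = 0.240.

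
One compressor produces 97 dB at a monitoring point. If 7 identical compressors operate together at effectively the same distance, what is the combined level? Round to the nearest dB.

105 dB

N identical incoherent sources raise the level by 10·log₁₀ N.
L_total = 97 + 10·log₁₀(7) = 97 + 8.451 = 105.45 dB.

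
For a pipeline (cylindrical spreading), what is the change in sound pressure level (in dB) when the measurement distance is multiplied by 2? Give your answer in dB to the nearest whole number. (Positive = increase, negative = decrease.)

With cylindrical spreading the level changes by −10·log₁₀(r₂/r₁).
ΔL = −10·log₁₀(2) = -3.01 dB.

-3 dB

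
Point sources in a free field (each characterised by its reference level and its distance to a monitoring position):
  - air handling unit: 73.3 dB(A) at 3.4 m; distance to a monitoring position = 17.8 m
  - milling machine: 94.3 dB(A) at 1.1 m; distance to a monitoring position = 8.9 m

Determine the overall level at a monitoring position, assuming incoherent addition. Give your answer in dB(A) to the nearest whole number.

76 dB(A)

Apply inverse-square spreading to bring every level to the receiver, then sum 10^(L/10).
air handling unit: 73.3 − 20·log₁₀(17.8/3.4) = 73.3 − 14.38 = 58.92 dB(A).
milling machine: 94.3 − 20·log₁₀(8.9/1.1) = 94.3 − 18.16 = 76.14 dB(A).
Σ 10^(L/10) = 4.190e+07 → L_total = 10·log₁₀(4.190e+07) = 76.22 dB(A).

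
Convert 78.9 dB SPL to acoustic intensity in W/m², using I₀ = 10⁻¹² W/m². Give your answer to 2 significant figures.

I = I₀·10^(L/10) = 10⁻¹² × 10^(78.9/10) = 10^(-4.110).

7.8e-05 W/m²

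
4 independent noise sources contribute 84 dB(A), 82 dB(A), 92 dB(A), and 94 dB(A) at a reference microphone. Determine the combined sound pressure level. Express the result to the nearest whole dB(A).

97 dB(A)

Incoherent sources combine by intensity addition: L_total = 10·log₁₀(Σ 10^(L_i/10)).
Σ 10^(L/10) = 10^(84/10) + 10^(82/10) + 10^(92/10) + 10^(94/10) = 4.506e+09.
L_total = 10·log₁₀(4.506e+09) = 96.54 dB(A).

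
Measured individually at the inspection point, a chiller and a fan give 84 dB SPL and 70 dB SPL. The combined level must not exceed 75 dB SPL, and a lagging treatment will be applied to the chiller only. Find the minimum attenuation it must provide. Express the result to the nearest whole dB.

Everything except the chiller sums to 10^(70/10) = 1.000e+07 in linear terms, 70.00 dB SPL.
To meet 75 dB SPL overall, the treated chiller may contribute at most 10^(75/10) − 1.000e+07 = 2.162e+07, i.e. 73.35 dB SPL.
So the chiller must be reduced from 84 to 73.35 dB SPL: IL = 10.65 dB.

11 dB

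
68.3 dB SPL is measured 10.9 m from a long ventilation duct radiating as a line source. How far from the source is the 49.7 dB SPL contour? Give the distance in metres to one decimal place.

For a line source L₁ − L₂ = 10·log₁₀(r₂/r₁), so r₂ = r₁·10^((L₁−L₂)/10).
r₂ = 10.9·10^((68.3−49.7)/10) = 10.9·10^(18.6/10) = 789.64 m.

789.6 m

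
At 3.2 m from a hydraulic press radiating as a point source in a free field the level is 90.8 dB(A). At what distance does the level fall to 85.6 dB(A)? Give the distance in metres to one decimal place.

5.8 m

For a point source L₁ − L₂ = 20·log₁₀(r₂/r₁), so r₂ = r₁·10^((L₁−L₂)/20).
r₂ = 3.2·10^((90.8−85.6)/20) = 3.2·10^(5.2/20) = 5.82 m.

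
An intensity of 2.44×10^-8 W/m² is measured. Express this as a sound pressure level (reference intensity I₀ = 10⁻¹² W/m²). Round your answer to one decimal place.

L = 10·log₁₀(I/I₀) = 10·log₁₀(2.44×10^-8/10⁻¹²) = 10·log₁₀(2.44×10^4).
L = 10·(0.3874 + 4) = 43.87 dB.

43.9 dB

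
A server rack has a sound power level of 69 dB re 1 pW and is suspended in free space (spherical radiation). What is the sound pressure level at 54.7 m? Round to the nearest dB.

Free-field spherical radiation: L_p = L_w − 10·log₁₀(4π·r²), r = 54.7 m.
4π·r² = 3.76e+04 m², 10·log₁₀ of that is 45.752 dB.
L_p = 69 − 45.752 = 23.25 dB.

23 dB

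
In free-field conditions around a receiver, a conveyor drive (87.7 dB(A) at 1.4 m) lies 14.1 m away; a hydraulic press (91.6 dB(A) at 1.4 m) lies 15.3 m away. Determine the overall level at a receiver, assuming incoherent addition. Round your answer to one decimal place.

First find each source's level at the receiver (point-source: −20·log₁₀(r/r_ref)), then combine on an intensity basis.
conveyor drive: 87.7 − 20·log₁₀(14.1/1.4) = 87.7 − 20.06 = 67.64 dB(A).
hydraulic press: 91.6 − 20·log₁₀(15.3/1.4) = 91.6 − 20.77 = 70.83 dB(A).
Σ 10^(L/10) = 1.791e+07 → L_total = 10·log₁₀(1.791e+07) = 72.53 dB(A).

72.5 dB(A)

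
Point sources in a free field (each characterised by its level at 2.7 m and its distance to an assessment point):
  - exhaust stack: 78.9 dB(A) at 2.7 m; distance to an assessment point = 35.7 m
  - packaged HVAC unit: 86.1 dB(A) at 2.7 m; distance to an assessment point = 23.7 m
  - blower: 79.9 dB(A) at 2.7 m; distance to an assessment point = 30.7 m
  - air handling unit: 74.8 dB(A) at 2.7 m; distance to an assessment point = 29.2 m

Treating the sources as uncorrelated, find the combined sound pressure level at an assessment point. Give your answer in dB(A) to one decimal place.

Apply inverse-square spreading to bring every level to the receiver, then sum 10^(L/10).
exhaust stack: 78.9 − 20·log₁₀(35.7/2.7) = 78.9 − 22.43 = 56.47 dB(A).
packaged HVAC unit: 86.1 − 20·log₁₀(23.7/2.7) = 86.1 − 18.87 = 67.23 dB(A).
blower: 79.9 − 20·log₁₀(30.7/2.7) = 79.9 − 21.12 = 58.78 dB(A).
air handling unit: 74.8 − 20·log₁₀(29.2/2.7) = 74.8 − 20.68 = 54.12 dB(A).
Σ 10^(L/10) = 6.745e+06 → L_total = 10·log₁₀(6.745e+06) = 68.29 dB(A).

68.3 dB(A)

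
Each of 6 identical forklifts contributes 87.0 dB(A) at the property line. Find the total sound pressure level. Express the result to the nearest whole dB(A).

N identical incoherent sources raise the level by 10·log₁₀ N.
L_total = 87.0 + 10·log₁₀(6) = 87.0 + 7.782 = 94.78 dB(A).

95 dB(A)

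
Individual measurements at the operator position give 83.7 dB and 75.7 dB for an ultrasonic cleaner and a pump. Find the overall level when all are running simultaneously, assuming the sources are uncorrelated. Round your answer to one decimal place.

84.3 dB

For uncorrelated sources the intensities add, so convert each level to linear form, sum, and take 10·log₁₀ of the total.
Σ 10^(L/10) = 10^(83.7/10) + 10^(75.7/10) = 2.716e+08.
L_total = 10·log₁₀(2.716e+08) = 84.34 dB.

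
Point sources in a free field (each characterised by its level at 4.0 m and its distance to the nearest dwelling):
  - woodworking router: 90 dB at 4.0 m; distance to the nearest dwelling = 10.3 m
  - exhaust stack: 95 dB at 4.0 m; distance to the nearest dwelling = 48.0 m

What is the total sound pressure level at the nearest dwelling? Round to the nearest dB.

82 dB

Apply inverse-square spreading to bring every level to the receiver, then sum 10^(L/10).
woodworking router: 90 − 20·log₁₀(10.3/4.0) = 90 − 8.22 = 81.78 dB.
exhaust stack: 95 − 20·log₁₀(48.0/4.0) = 95 − 21.58 = 73.42 dB.
Σ 10^(L/10) = 1.728e+08 → L_total = 10·log₁₀(1.728e+08) = 82.37 dB.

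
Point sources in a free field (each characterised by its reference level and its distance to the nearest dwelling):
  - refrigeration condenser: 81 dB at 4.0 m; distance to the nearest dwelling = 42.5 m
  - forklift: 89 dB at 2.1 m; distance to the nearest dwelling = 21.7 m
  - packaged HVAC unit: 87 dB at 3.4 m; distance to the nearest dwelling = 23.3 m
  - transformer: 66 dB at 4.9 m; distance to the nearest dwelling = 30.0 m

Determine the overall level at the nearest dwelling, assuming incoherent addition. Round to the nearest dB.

Apply inverse-square spreading to bring every level to the receiver, then sum 10^(L/10).
refrigeration condenser: 81 − 20·log₁₀(42.5/4.0) = 81 − 20.53 = 60.47 dB.
forklift: 89 − 20·log₁₀(21.7/2.1) = 89 − 20.28 = 68.72 dB.
packaged HVAC unit: 87 − 20·log₁₀(23.3/3.4) = 87 − 16.72 = 70.28 dB.
transformer: 66 − 20·log₁₀(30.0/4.9) = 66 − 15.74 = 50.26 dB.
Σ 10^(L/10) = 1.933e+07 → L_total = 10·log₁₀(1.933e+07) = 72.86 dB.

73 dB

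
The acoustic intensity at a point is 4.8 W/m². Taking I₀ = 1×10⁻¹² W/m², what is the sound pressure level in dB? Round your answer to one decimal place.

L = 10·log₁₀(I/I₀) = 10·log₁₀(4.8/10⁻¹²) = 10·log₁₀(4.8×10^12).
L = 10·(0.6812 + 12) = 126.81 dB.

126.8 dB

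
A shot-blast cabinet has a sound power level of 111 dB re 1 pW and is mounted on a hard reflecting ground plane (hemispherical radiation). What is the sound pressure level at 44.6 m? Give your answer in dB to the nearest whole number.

70 dB

The power spreads over a hemisphere of area 2π·r², so L_p = L_w − 10·log₁₀(2π·r²).
2π·r² = 1.25e+04 m², 10·log₁₀ of that is 40.968 dB.
L_p = 111 − 40.968 = 70.03 dB.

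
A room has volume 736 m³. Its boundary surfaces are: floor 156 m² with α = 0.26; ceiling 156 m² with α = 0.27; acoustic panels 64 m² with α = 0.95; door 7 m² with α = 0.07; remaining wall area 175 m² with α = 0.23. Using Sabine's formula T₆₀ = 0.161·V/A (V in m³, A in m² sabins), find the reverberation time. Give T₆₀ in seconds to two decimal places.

0.64 s

Summing Sᵢαᵢ: 156·0.26 + 156·0.27 + 64·0.95 + 7·0.07 + 175·0.23 = 184.22 m².
T₆₀ = 0.161 × 736 / 184.22 = 0.643 s.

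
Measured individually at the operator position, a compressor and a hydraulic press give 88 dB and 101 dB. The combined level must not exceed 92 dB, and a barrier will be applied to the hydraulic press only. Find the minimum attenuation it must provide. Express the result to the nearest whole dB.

The untreated sources together contribute 10^(88/10) = 6.310e+08, i.e. 88.00 dB.
The limit corresponds to 10^(92/10) = 1.585e+09; subtracting the fixed part leaves 9.539e+08 for the hydraulic press, i.e. 89.80 dB.
So the hydraulic press must be reduced from 101 to 89.80 dB: IL = 11.20 dB.

11 dB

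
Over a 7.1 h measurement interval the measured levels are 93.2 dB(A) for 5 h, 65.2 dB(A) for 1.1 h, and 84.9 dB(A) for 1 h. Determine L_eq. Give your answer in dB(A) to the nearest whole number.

L_eq = 10·log₁₀[(1/T)·Σ tᵢ·10^(Lᵢ/10)] with T = 7.1 h.
Σ tᵢ·10^(Lᵢ/10) = 5·10^(93.2/10) + 1.1·10^(65.2/10) + 1·10^(84.9/10) = 1.076e+10.
L_eq = 10·log₁₀(1.076e+10/7.1) = 91.81 dB(A).

92 dB(A)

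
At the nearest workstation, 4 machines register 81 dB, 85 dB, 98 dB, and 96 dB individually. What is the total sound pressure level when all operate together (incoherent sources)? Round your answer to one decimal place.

100.3 dB

Incoherent sources combine by intensity addition: L_total = 10·log₁₀(Σ 10^(L_i/10)).
Σ 10^(L/10) = 10^(81/10) + 10^(85/10) + 10^(98/10) + 10^(96/10) = 1.073e+10.
L_total = 10·log₁₀(1.073e+10) = 100.31 dB.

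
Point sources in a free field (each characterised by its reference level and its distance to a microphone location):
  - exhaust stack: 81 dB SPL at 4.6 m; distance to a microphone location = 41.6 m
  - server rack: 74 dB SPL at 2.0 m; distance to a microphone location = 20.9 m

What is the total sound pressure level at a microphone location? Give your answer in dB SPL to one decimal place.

Propagate each source to the receiver with L = L_ref − 20·log₁₀(r/r_ref), then add intensities.
exhaust stack: 81 − 20·log₁₀(41.6/4.6) = 81 − 19.13 = 61.87 dB SPL.
server rack: 74 − 20·log₁₀(20.9/2.0) = 74 − 20.38 = 53.62 dB SPL.
Σ 10^(L/10) = 1.769e+06 → L_total = 10·log₁₀(1.769e+06) = 62.48 dB SPL.

62.5 dB SPL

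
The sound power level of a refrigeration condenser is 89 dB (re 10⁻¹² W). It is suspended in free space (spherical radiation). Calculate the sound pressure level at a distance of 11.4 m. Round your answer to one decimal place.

56.9 dB

The power spreads over a sphere of area 4π·r², so L_p = L_w − 10·log₁₀(4π·r²).
4π·r² = 1633 m², 10·log₁₀ of that is 32.130 dB.
L_p = 89 − 32.130 = 56.87 dB.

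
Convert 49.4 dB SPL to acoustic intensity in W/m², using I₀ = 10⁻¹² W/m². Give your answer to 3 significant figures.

8.71e-08 W/m²

I = I₀·10^(L/10) = 10⁻¹² × 10^(49.4/10) = 10^(-7.060).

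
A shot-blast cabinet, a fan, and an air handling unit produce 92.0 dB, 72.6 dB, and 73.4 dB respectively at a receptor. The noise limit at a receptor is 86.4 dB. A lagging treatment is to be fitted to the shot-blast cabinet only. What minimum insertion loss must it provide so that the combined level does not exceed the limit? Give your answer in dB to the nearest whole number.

6 dB

Fixed contribution from the other sources: Σ 10^(L/10) = 10^(72.6/10) + 10^(73.4/10) = 4.007e+07 (76.03 dB).
The limit corresponds to 10^(86.4/10) = 4.365e+08; subtracting the fixed part leaves 3.964e+08 for the shot-blast cabinet, i.e. 85.98 dB.
So the shot-blast cabinet must be reduced from 92.0 to 85.98 dB: IL = 6.02 dB.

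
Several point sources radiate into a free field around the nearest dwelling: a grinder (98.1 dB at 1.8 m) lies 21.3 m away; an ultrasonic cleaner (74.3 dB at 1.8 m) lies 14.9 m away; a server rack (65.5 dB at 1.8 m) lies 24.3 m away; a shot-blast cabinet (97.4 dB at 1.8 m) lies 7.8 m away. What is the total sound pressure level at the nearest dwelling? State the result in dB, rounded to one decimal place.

Propagate each source to the receiver with L = L_ref − 20·log₁₀(r/r_ref), then add intensities.
grinder: 98.1 − 20·log₁₀(21.3/1.8) = 98.1 − 21.46 = 76.64 dB.
ultrasonic cleaner: 74.3 − 20·log₁₀(14.9/1.8) = 74.3 − 18.36 = 55.94 dB.
server rack: 65.5 − 20·log₁₀(24.3/1.8) = 65.5 − 22.61 = 42.89 dB.
shot-blast cabinet: 97.4 − 20·log₁₀(7.8/1.8) = 97.4 − 12.74 = 84.66 dB.
Σ 10^(L/10) = 3.392e+08 → L_total = 10·log₁₀(3.392e+08) = 85.30 dB.

85.3 dB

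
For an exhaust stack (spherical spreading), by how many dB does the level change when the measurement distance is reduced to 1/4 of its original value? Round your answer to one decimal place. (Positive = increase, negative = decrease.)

+12.0 dB

Point-source spreading: ΔL = −20·log₁₀(r₂/r₁).
ΔL = −20·log₁₀(0.25) = +12.04 dB.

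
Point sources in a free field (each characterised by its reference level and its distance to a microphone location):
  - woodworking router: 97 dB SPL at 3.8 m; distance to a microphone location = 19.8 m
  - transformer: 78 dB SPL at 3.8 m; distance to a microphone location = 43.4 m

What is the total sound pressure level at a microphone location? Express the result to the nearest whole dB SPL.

83 dB SPL

Apply inverse-square spreading to bring every level to the receiver, then sum 10^(L/10).
woodworking router: 97 − 20·log₁₀(19.8/3.8) = 97 − 14.34 = 82.66 dB SPL.
transformer: 78 − 20·log₁₀(43.4/3.8) = 78 − 21.15 = 56.85 dB SPL.
Σ 10^(L/10) = 1.851e+08 → L_total = 10·log₁₀(1.851e+08) = 82.67 dB SPL.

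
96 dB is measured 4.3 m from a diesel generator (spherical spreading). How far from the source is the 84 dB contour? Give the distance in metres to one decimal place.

Point-source spreading drops the level by 20·log₁₀(r₂/r₁); inverting, r₂/r₁ = 10^(ΔL/20).
r₂ = 4.3·10^((96−84)/20) = 4.3·10^(12.0/20) = 17.12 m.

17.1 m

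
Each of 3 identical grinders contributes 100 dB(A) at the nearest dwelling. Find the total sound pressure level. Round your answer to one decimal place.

With 3 equal, uncorrelated contributions the intensity is 3× that of one unit, giving a rise of 10·log₁₀ 3.
L_total = 100 + 10·log₁₀(3) = 100 + 4.771 = 104.77 dB(A).

104.8 dB(A)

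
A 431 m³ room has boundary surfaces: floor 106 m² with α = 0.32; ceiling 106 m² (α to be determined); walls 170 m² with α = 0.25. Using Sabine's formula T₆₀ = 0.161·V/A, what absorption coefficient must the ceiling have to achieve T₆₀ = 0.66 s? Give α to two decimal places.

A = 0.161·V/T₆₀ = 0.161·431/0.66 = 105.14 m² sabins.
Absorption from the other surfaces = 106·0.32 + 170·0.25 = 76.42 m², so the ceiling must supply 28.72 m² over 106 m².
α = 28.72/106 = 0.271.

0.27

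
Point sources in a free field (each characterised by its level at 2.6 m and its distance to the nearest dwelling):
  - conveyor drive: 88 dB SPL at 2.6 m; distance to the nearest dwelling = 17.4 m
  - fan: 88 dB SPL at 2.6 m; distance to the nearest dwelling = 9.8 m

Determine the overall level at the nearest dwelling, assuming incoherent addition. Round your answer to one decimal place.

First find each source's level at the receiver (point-source: −20·log₁₀(r/r_ref)), then combine on an intensity basis.
conveyor drive: 88 − 20·log₁₀(17.4/2.6) = 88 − 16.51 = 71.49 dB SPL.
fan: 88 − 20·log₁₀(9.8/2.6) = 88 − 11.53 = 76.47 dB SPL.
Σ 10^(L/10) = 5.850e+07 → L_total = 10·log₁₀(5.850e+07) = 77.67 dB SPL.

77.7 dB SPL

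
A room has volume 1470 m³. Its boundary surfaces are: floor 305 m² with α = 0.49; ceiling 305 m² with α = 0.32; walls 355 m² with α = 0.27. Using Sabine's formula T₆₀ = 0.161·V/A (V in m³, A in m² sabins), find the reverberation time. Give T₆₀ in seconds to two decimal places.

A = Σ Sᵢαᵢ = 305·0.49 + 305·0.32 + 355·0.27 = 342.90 m².
T₆₀ = 0.161 × 1470 / 342.90 = 0.690 s.

0.69 s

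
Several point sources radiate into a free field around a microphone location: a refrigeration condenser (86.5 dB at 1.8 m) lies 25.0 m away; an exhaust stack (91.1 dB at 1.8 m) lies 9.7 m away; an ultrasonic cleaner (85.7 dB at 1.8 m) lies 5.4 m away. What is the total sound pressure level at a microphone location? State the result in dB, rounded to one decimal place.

Apply inverse-square spreading to bring every level to the receiver, then sum 10^(L/10).
refrigeration condenser: 86.5 − 20·log₁₀(25.0/1.8) = 86.5 − 22.85 = 63.65 dB.
exhaust stack: 91.1 − 20·log₁₀(9.7/1.8) = 91.1 − 14.63 = 76.47 dB.
ultrasonic cleaner: 85.7 − 20·log₁₀(5.4/1.8) = 85.7 − 9.54 = 76.16 dB.
Σ 10^(L/10) = 8.796e+07 → L_total = 10·log₁₀(8.796e+07) = 79.44 dB.

79.4 dB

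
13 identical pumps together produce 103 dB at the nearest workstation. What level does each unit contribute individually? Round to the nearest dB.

92 dB

Dividing the total intensity by 13 lowers the level by 10·log₁₀ 13 = 11.139 dB: L₁ = 103 − 11.139.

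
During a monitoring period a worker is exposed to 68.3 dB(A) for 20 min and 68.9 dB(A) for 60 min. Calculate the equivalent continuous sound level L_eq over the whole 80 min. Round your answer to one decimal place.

68.8 dB(A)

L_eq = 10·log₁₀[(1/T)·Σ tᵢ·10^(Lᵢ/10)] with T = 80 min.
Σ tᵢ·10^(Lᵢ/10) = 20·10^(68.3/10) + 60·10^(68.9/10) = 6.010e+08.
L_eq = 10·log₁₀(6.010e+08/80) = 68.76 dB(A).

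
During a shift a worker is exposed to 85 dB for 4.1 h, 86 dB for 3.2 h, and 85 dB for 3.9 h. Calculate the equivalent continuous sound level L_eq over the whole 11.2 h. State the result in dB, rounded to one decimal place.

The energy average is taken in the linear domain: L_eq = 10·log₁₀[(Σ tᵢ·10^(Lᵢ/10))/T], T = 11.2 h.
Σ tᵢ·10^(Lᵢ/10) = 4.1·10^(85/10) + 3.2·10^(86/10) + 3.9·10^(85/10) = 3.804e+09.
L_eq = 10·log₁₀(3.804e+09/11.2) = 85.31 dB.

85.3 dB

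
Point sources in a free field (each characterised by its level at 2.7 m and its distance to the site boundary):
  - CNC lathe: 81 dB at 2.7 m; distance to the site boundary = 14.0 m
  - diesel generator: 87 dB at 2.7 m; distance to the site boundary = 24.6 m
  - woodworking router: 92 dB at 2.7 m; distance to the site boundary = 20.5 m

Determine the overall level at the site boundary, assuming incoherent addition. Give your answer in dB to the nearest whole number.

76 dB

Apply inverse-square spreading to bring every level to the receiver, then sum 10^(L/10).
CNC lathe: 81 − 20·log₁₀(14.0/2.7) = 81 − 14.30 = 66.70 dB.
diesel generator: 87 − 20·log₁₀(24.6/2.7) = 87 − 19.19 = 67.81 dB.
woodworking router: 92 − 20·log₁₀(20.5/2.7) = 92 − 17.61 = 74.39 dB.
Σ 10^(L/10) = 3.821e+07 → L_total = 10·log₁₀(3.821e+07) = 75.82 dB.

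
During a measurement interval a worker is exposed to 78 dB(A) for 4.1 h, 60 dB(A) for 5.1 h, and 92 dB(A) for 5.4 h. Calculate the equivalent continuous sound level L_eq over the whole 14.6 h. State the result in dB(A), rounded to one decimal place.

The energy average is taken in the linear domain: L_eq = 10·log₁₀[(Σ tᵢ·10^(Lᵢ/10))/T], T = 14.6 h.
Σ tᵢ·10^(Lᵢ/10) = 4.1·10^(78/10) + 5.1·10^(60/10) + 5.4·10^(92/10) = 8.822e+09.
L_eq = 10·log₁₀(8.822e+09/14.6) = 87.81 dB(A).

87.8 dB(A)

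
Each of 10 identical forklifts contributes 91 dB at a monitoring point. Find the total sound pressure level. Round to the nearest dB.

With 10 equal, uncorrelated contributions the intensity is 10× that of one unit, giving a rise of 10·log₁₀ 10.
L_total = 91 + 10·log₁₀(10) = 91 + 10.000 = 101.00 dB.

101 dB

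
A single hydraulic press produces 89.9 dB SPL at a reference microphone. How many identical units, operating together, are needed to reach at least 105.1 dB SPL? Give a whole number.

34

The shortfall is 105.1 − 89.9 = 15.2 dB, and N units add 10·log₁₀ N, so need 10·log₁₀ N ≥ 15.2.
N ≥ 10^(15.2/10) = 33.113, so N = 34.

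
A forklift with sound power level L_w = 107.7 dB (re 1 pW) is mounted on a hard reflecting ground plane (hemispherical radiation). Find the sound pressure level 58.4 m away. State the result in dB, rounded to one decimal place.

64.4 dB

L_p = L_w − 10·log₁₀(2π·r²) with r = 58.4 m.
2π·r² = 2.143e+04 m², 10·log₁₀ of that is 43.310 dB.
L_p = 107.7 − 43.310 = 64.39 dB.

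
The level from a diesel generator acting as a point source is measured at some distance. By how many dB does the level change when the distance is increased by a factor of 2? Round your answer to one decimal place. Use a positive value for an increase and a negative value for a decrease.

With spherical spreading the level changes by −20·log₁₀(r₂/r₁).
ΔL = −20·log₁₀(2) = -6.02 dB.

-6.0 dB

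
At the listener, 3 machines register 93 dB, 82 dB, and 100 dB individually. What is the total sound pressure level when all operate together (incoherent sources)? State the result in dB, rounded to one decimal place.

For uncorrelated sources the intensities add, so convert each level to linear form, sum, and take 10·log₁₀ of the total.
Σ 10^(L/10) = 10^(93/10) + 10^(82/10) + 10^(100/10) = 1.215e+10.
L_total = 10·log₁₀(1.215e+10) = 100.85 dB.

100.8 dB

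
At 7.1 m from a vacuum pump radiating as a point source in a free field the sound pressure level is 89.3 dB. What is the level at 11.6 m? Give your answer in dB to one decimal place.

Spherical spreading from a point source gives a 20·log₁₀(r₂/r₁) drop.
L₂ = 89.3 − 20·log₁₀(11.6/7.1) = 89.3 − 4.264 = 85.04 dB.

85.0 dB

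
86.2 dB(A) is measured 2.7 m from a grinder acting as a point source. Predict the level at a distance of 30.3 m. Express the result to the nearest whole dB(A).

For a point source, L₂ = L₁ − 20·log₁₀(r₂/r₁).
L₂ = 86.2 − 20·log₁₀(30.3/2.7) = 86.2 − 21.002 = 65.20 dB(A).

65 dB(A)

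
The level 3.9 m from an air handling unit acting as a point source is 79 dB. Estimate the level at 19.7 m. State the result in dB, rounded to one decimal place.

Point-source attenuation: ΔL = 20·log₁₀(r₂/r₁) = 20·log₁₀(19.7/3.9) = 14.068 dB.
L₂ = 79 − 20·log₁₀(19.7/3.9) = 79 − 14.068 = 64.93 dB.

64.9 dB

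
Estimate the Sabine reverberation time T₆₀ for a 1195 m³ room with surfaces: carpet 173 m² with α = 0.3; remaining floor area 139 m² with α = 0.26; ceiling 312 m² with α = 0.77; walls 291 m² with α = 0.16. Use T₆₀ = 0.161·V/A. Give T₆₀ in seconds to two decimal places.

A = Σ Sᵢαᵢ = 173·0.3 + 139·0.26 + 312·0.77 + 291·0.16 = 374.84 m².
T₆₀ = 0.161 × 1195 / 374.84 = 0.513 s.

0.51 s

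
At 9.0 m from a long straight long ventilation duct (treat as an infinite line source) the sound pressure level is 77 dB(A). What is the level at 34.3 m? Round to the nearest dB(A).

71 dB(A)

For a line source, L₂ = L₁ − 10·log₁₀(r₂/r₁).
L₂ = 77 − 10·log₁₀(34.3/9.0) = 77 − 5.811 = 71.19 dB(A).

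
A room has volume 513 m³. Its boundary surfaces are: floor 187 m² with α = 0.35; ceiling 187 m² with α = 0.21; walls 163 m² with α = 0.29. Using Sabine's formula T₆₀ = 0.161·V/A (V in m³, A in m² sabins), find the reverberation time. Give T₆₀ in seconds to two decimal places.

0.54 s

A = Σ Sᵢαᵢ = 187·0.35 + 187·0.21 + 163·0.29 = 151.99 m².
T₆₀ = 0.161·V/A = 0.161·513/151.99 = 0.543 s.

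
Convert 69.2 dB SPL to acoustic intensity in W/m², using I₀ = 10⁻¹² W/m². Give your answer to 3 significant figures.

I/I₀ = 10^(69.2/10) = 8.318e+06, so I = 8.318e+06 × 10⁻¹² W/m².

8.32e-06 W/m²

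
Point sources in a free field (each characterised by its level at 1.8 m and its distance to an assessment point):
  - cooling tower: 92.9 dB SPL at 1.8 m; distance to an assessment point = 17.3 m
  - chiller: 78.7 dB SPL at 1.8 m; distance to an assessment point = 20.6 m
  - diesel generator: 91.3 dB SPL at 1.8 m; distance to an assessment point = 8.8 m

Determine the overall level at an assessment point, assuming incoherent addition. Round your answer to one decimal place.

Propagate each source to the receiver with L = L_ref − 20·log₁₀(r/r_ref), then add intensities.
cooling tower: 92.9 − 20·log₁₀(17.3/1.8) = 92.9 − 19.66 = 73.24 dB SPL.
chiller: 78.7 − 20·log₁₀(20.6/1.8) = 78.7 − 21.17 = 57.53 dB SPL.
diesel generator: 91.3 − 20·log₁₀(8.8/1.8) = 91.3 − 13.78 = 77.52 dB SPL.
Σ 10^(L/10) = 7.811e+07 → L_total = 10·log₁₀(7.811e+07) = 78.93 dB SPL.

78.9 dB SPL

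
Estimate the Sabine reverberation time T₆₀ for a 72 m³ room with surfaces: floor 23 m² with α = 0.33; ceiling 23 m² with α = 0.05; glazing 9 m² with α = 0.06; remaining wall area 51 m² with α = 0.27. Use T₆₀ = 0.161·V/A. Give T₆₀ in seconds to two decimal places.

0.50 s

Total absorption A = 23·0.33 + 23·0.05 + 9·0.06 + 51·0.27 = 23.05 m² sabins.
T₆₀ = 0.161·V/A = 0.161·72/23.05 = 0.503 s.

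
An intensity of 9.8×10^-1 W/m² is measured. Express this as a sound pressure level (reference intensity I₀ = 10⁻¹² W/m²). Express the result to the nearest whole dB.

120 dB

L = 10·log₁₀(I/I₀) = 10·log₁₀(9.8×10^-1/10⁻¹²) = 10·log₁₀(9.8×10^11).
L = 10·(0.9912 + 11) = 119.91 dB.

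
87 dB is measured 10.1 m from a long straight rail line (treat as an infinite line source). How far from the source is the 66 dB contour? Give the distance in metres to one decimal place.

For a line source L₁ − L₂ = 10·log₁₀(r₂/r₁), so r₂ = r₁·10^((L₁−L₂)/10).
r₂ = 10.1·10^((87−66)/10) = 10.1·10^(21.0/10) = 1271.51 m.

1271.5 m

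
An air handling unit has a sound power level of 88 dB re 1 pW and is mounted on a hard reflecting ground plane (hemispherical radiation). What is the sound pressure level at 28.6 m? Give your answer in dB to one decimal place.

The power spreads over a hemisphere of area 2π·r², so L_p = L_w − 10·log₁₀(2π·r²).
2π·r² = 5139 m², 10·log₁₀ of that is 37.109 dB.
L_p = 88 − 37.109 = 50.89 dB.

50.9 dB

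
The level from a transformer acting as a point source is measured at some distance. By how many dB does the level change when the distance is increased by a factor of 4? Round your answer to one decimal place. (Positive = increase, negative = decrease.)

With spherical spreading the level changes by −20·log₁₀(r₂/r₁).
ΔL = −20·log₁₀(4) = -12.04 dB.

-12.0 dB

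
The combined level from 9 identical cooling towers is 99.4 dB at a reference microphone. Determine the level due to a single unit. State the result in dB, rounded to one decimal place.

89.9 dB

9 equal contributions raise the level by 10·log₁₀ 9 = 9.542 dB, so each unit alone gives 99.4 − 9.542.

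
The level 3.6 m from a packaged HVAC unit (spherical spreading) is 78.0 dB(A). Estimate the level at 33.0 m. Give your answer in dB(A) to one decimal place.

58.8 dB(A)

Spherical spreading from a point source gives a 20·log₁₀(r₂/r₁) drop.
L₂ = 78.0 − 20·log₁₀(33.0/3.6) = 78.0 − 19.244 = 58.76 dB(A).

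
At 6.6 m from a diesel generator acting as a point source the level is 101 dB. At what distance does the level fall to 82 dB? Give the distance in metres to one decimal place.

Point-source spreading drops the level by 20·log₁₀(r₂/r₁); inverting, r₂/r₁ = 10^(ΔL/20).
r₂ = 6.6·10^((101−82)/20) = 6.6·10^(19.0/20) = 58.82 m.

58.8 m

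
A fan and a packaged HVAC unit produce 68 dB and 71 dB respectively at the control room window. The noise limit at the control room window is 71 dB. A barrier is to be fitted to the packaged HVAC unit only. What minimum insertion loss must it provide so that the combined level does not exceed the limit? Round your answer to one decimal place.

3.0 dB

Fixed contribution from the other source: Σ 10^(L/10) = 10^(68/10) = 6.310e+06 (68.00 dB).
To meet 71 dB overall, the treated packaged HVAC unit may contribute at most 10^(71/10) − 6.310e+06 = 6.280e+06, i.e. 67.98 dB.
Required insertion loss = 71 − 67.98 = 3.02 dB.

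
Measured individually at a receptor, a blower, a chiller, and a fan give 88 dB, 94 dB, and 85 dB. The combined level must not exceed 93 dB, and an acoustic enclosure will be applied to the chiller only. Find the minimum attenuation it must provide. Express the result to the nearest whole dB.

4 dB

The untreated sources together contribute 10^(88/10) + 10^(85/10) = 9.472e+08, i.e. 89.76 dB.
The limit corresponds to 10^(93/10) = 1.995e+09; subtracting the fixed part leaves 1.048e+09 for the chiller, i.e. 90.20 dB.
Required insertion loss = 94 − 90.20 = 3.80 dB.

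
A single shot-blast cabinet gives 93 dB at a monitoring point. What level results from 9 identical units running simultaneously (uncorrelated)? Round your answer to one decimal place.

N identical incoherent sources raise the level by 10·log₁₀ N.
L_total = 93 + 10·log₁₀(9) = 93 + 9.542 = 102.54 dB.

102.5 dB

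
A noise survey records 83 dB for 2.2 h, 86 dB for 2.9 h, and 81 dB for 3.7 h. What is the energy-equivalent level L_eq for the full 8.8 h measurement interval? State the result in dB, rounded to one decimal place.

83.7 dB

Weight each interval's intensity by its duration and average over T = 8.8 h:
Σ tᵢ·10^(Lᵢ/10) = 2.2·10^(83/10) + 2.9·10^(86/10) + 3.7·10^(81/10) = 2.059e+09.
L_eq = 10·log₁₀(2.059e+09/8.8) = 83.69 dB.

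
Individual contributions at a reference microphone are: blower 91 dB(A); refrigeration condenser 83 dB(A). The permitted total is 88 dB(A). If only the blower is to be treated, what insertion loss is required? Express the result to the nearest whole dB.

Everything except the blower sums to 10^(83/10) = 1.995e+08 in linear terms, 83.00 dB(A).
To meet 88 dB(A) overall, the treated blower may contribute at most 10^(88/10) − 1.995e+08 = 4.314e+08, i.e. 86.35 dB(A).
Required insertion loss = 91 − 86.35 = 4.65 dB.

5 dB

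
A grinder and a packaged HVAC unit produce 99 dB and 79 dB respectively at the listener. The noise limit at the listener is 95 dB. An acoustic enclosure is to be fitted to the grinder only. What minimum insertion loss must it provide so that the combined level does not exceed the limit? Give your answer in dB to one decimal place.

Fixed contribution from the other source: Σ 10^(L/10) = 10^(79/10) = 7.943e+07 (79.00 dB).
The limit corresponds to 10^(95/10) = 3.162e+09; subtracting the fixed part leaves 3.083e+09 for the grinder, i.e. 94.89 dB.
So the grinder must be reduced from 99 to 94.89 dB: IL = 4.11 dB.

4.1 dB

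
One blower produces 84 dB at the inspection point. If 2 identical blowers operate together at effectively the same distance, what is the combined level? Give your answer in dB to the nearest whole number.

87 dB

N identical incoherent sources raise the level by 10·log₁₀ N.
L_total = 84 + 10·log₁₀(2) = 84 + 3.010 = 87.01 dB.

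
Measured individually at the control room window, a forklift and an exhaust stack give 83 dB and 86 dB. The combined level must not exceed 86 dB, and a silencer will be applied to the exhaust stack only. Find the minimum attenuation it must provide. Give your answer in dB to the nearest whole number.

Fixed contribution from the other source: Σ 10^(L/10) = 10^(83/10) = 1.995e+08 (83.00 dB).
The limit corresponds to 10^(86/10) = 3.981e+08; subtracting the fixed part leaves 1.986e+08 for the exhaust stack, i.e. 82.98 dB.
So the exhaust stack must be reduced from 86 to 82.98 dB: IL = 3.02 dB.

3 dB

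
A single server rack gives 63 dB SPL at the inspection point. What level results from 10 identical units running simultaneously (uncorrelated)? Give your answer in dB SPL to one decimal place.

With 10 equal, uncorrelated contributions the intensity is 10× that of one unit, giving a rise of 10·log₁₀ 10.
L_total = 63 + 10·log₁₀(10) = 63 + 10.000 = 73.00 dB SPL.

73.0 dB SPL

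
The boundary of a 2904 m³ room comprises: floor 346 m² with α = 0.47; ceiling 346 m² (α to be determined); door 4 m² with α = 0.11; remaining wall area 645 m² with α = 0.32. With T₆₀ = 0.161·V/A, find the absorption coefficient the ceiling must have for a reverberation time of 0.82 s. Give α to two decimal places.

0.58

Required total absorption A = 0.161·2904/0.82 = 570.18 m².
Absorption from the other surfaces = 346·0.47 + 4·0.11 + 645·0.32 = 369.46 m², so the ceiling must supply 200.72 m² over 346 m².
α = 200.72/346 = 0.580.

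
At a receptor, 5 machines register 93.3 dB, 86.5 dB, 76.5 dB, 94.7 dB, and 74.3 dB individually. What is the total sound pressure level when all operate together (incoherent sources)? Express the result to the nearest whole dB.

For uncorrelated sources the intensities add, so convert each level to linear form, sum, and take 10·log₁₀ of the total.
Σ 10^(L/10) = 10^(93.3/10) + 10^(86.5/10) + 10^(76.5/10) + 10^(94.7/10) + 10^(74.3/10) = 5.607e+09.
L_total = 10·log₁₀(5.607e+09) = 97.49 dB.

97 dB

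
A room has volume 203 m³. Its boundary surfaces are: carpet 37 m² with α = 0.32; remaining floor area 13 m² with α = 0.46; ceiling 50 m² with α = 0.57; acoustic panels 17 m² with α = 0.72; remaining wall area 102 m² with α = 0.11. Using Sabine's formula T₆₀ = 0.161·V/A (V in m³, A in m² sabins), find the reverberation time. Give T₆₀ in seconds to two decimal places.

0.47 s

A = Σ Sᵢαᵢ = 37·0.32 + 13·0.46 + 50·0.57 + 17·0.72 + 102·0.11 = 69.78 m².
T₆₀ = 0.161·V/A = 0.161·203/69.78 = 0.468 s.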